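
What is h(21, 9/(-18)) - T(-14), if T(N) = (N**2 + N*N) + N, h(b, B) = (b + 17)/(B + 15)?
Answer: -10886/29 ≈ -375.38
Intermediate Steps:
h(b, B) = (17 + b)/(15 + B)
T(N) = N + 2*N**2 (T(N) = (N**2 + N**2) + N = 2*N**2 + N = N + 2*N**2)
h(21, 9/(-18)) - T(-14) = (17 + 21)/(15 + 9/(-18)) - (-14)*(1 + 2*(-14)) = 38/(15 + 9*(-1/18)) - (-14)*(1 - 28) = 38/(15 - 1/2) - (-14)*(-27) = 38/(29/2) - 1*378 = (2/29)*38 - 378 = 76/29 - 378 = -10886/29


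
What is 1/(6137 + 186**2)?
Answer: 1/40733 ≈ 2.4550e-5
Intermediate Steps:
1/(6137 + 186**2) = 1/(6137 + 34596) = 1/40733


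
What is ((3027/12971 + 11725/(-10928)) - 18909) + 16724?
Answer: -309836393199/141747088 ≈ -2185.8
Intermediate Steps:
((3027/12971 + 11725/(-10928)) - 18909) + 16724 = ((3027*(1/12971) + 11725*(-1/10928)) - 18909) + 16724 = ((3027/12971 - 11725/10928) - 18909) + 16724 = (-119005919/141747088 - 18909) + 16724 = -2680414692911/141747088 + 16724 = -309836393199/141747088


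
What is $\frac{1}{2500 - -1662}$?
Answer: $\frac{1}{4162} \approx 0.00024027$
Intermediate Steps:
$\frac{1}{2500 - -1662} = \frac{1}{2500 + 1662} = \frac{1}{4162}$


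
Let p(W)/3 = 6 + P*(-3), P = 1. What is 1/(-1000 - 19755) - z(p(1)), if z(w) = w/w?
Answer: -20756/20755 ≈ -1.0000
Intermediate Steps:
p(W) = 9 (p(W) = 3*(6 + 1*(-3)) = 3*(6 - 3) = 3*3 = 9)
z(w) = 1
1/(-1000 - 19755) - z(p(1)) = 1/(-1000 - 19755) - 1*1 = 1/(-20755) - 1 = -1/20755 - 1 = -20756/20755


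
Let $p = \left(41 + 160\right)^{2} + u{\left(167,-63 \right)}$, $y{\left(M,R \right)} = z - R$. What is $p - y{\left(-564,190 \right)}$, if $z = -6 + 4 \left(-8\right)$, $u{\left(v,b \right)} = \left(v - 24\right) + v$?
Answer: $40939$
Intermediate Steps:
$u{\left(v,b \right)} = -24 + 2 v$ ($u{\left(v,b \right)} = \left(-24 + v\right) + v = -24 + 2 v$)
$z = -38$ ($z = -6 - 32 = -38$)
$y{\left(M,R \right)} = -38 - R$
$p = 40711$ ($p = \left(41 + 160\right)^{2} + \left(-24 + 2 \cdot 167\right) = 201^{2} + \left(-24 + 334\right) = 40401 + 310 = 40711$)
$p - y{\left(-564,190 \right)} = 40711 - \left(-38 - 190\right) = 40711 - -228 = 40711 + 228 = 40939$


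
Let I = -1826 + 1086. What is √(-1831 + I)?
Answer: I*√2571 ≈ 50.705*I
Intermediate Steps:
I = -740
√(-1831 + I) = √(-1831 - 740) = √(-2571) = I*√2571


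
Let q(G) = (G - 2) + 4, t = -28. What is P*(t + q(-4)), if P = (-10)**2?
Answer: -3000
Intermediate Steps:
q(G) = 2 + G (q(G) = (-2 + G) + 4 = 2 + G)
P = 100
P*(t + q(-4)) = 100*(-28 + (2 - 4)) = 100*(-28 - 2) = 100*(-30) = -3000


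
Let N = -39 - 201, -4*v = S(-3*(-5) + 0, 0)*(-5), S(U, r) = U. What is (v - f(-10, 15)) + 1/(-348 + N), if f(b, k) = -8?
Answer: 3932/147 ≈ 26.748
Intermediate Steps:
v = 75/4 (v = -(-3*(-5) + 0)*(-5)/4 = -(15 + 0)*(-5)/4 = -15*(-5)/4 = -1/4*(-75) = 75/4 ≈ 18.750)
N = -240
(v - f(-10, 15)) + 1/(-348 + N) = (75/4 - 1*(-8)) + 1/(-348 - 240) = (75/4 + 8) + 1/(-588) = 107/4 - 1/588 = 3932/147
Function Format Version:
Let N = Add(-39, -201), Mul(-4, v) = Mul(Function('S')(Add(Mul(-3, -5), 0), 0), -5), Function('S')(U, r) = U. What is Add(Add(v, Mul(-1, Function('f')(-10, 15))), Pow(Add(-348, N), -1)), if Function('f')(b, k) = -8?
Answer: Rational(3932, 147) ≈ 26.748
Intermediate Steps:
v = Rational(75, 4) (v = Mul(Rational(-1, 4), Mul(Add(Mul(-3, -5), 0), -5)) = Mul(Rational(-1, 4), Mul(Add(15, 0), -5)) = Mul(Rational(-1, 4), Mul(15, -5)) = Mul(Rational(-1, 4), -75) = Rational(75, 4) ≈ 18.750)
N = -240
Add(Add(v, Mul(-1, Function('f')(-10, 15))), Pow(Add(-348, N), -1)) = Add(Add(Rational(75, 4), Mul(-1, -8)), Pow(Add(-348, -240), -1)) = Add(Add(Rational(75, 4), 8), Pow(-588, -1)) = Add(Rational(107, 4), Rational(-1, 588)) = Rational(3932, 147)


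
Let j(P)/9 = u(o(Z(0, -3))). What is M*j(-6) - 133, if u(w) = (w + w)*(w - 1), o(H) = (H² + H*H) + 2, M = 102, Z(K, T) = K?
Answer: 3539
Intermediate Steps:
o(H) = 2 + 2*H² (o(H) = (H² + H²) + 2 = 2*H² + 2 = 2 + 2*H²)
u(w) = 2*w*(-1 + w) (u(w) = (2*w)*(-1 + w) = 2*w*(-1 + w))
j(P) = 36 (j(P) = 9*(2*(2 + 2*0²)*(-1 + (2 + 2*0²))) = 9*(2*(2 + 2*0)*(-1 + (2 + 2*0))) = 9*(2*(2 + 0)*(-1 + (2 + 0))) = 9*(2*2*(-1 + 2)) = 9*(2*2*1) = 9*4 = 36)
M*j(-6) - 133 = 102*36 - 133 = 3672 - 133 = 3539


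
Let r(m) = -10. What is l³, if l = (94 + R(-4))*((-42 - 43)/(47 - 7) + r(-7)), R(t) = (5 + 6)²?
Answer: -9070486526375/512 ≈ -1.7716e+10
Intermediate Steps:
R(t) = 121 (R(t) = 11² = 121)
l = -20855/8 (l = (94 + 121)*((-42 - 43)/(47 - 7) - 10) = 215*(-85/40 - 10) = 215*(-85*1/40 - 10) = 215*(-17/8 - 10) = 215*(-97/8) = -20855/8 ≈ -2606.9)
l³ = (-20855/8)³ = -9070486526375/512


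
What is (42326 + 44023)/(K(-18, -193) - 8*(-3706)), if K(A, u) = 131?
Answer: 86349/29779 ≈ 2.8997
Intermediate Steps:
(42326 + 44023)/(K(-18, -193) - 8*(-3706)) = (42326 + 44023)/(131 - 8*(-3706)) = 86349/(131 + 29648) = 86349/29779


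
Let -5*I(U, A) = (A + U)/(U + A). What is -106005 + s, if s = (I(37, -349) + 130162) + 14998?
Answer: 195774/5 ≈ 39155.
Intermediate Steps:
I(U, A) = -⅕ (I(U, A) = -(A + U)/(5*(U + A)) = -(A + U)/(5*(A + U)) = -⅕*1 = -⅕)
s = 725799/5 (s = (-⅕ + 130162) + 14998 = 650809/5 + 14998 = 725799/5 ≈ 1.4516e+5)
-106005 + s = -106005 + 725799/5 = 195774/5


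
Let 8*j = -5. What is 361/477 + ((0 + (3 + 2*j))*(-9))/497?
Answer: 98231/135468 ≈ 0.72512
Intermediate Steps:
j = -5/8 (j = (⅛)*(-5) = -5/8 ≈ -0.62500)
361/477 + ((0 + (3 + 2*j))*(-9))/497 = 361/477 + ((0 + (3 + 2*(-5/8)))*(-9))/497 = 361*(1/477) + ((0 + (3 - 5/4))*(-9))*(1/497) = 361/477 + ((0 + 7/4)*(-9))*(1/497) = 361/477 + ((7/4)*(-9))*(1/497) = 361/477 - 63/4*1/497 = 361/477 - 9/284 = 98231/135468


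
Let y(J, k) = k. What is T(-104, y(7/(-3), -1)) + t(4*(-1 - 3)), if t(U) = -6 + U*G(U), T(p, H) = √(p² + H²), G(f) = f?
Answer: 250 + √10817 ≈ 354.00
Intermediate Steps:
T(p, H) = √(H² + p²)
t(U) = -6 + U² (t(U) = -6 + U*U = -6 + U²)
T(-104, y(7/(-3), -1)) + t(4*(-1 - 3)) = √((-1)² + (-104)²) + (-6 + (4*(-1 - 3))²) = √(1 + 10816) + (-6 + (4*(-4))²) = √10817 + (-6 + (-16)²) = √10817 + (-6 + 256) = √10817 + 250 = 250 + √10817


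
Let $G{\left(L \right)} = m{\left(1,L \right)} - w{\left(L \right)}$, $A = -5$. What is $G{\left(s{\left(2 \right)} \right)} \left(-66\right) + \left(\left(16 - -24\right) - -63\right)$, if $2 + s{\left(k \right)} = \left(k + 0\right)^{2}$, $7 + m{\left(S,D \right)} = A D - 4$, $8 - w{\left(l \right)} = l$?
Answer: $1885$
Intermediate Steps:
$w{\left(l \right)} = 8 - l$
$m{\left(S,D \right)} = -11 - 5 D$ ($m{\left(S,D \right)} = -7 - \left(4 + 5 D\right) = -11 - 5 D$)
$s{\left(k \right)} = -2 + k^{2}$ ($s{\left(k \right)} = -2 + \left(k + 0\right)^{2} = -2 + k^{2}$)
$G{\left(L \right)} = -19 - 4 L$ ($G{\left(L \right)} = \left(-11 - 5 L\right) - \left(8 - L\right) = \left(-11 - 5 L\right) + \left(-8 + L\right) = -19 - 4 L$)
$G{\left(s{\left(2 \right)} \right)} \left(-66\right) + \left(\left(16 - -24\right) - -63\right) = \left(-19 - 4 \left(-2 + 2^{2}\right)\right) \left(-66\right) + \left(\left(16 - -24\right) - -63\right) = \left(-19 - 4 \left(-2 + 4\right)\right) \left(-66\right) + \left(\left(16 + 24\right) + 63\right) = \left(-19 - 8\right) \left(-66\right) + \left(40 + 63\right) = \left(-19 - 8\right) \left(-66\right) + 103 = \left(-27\right) \left(-66\right) + 103 = 1782 + 103 = 1885$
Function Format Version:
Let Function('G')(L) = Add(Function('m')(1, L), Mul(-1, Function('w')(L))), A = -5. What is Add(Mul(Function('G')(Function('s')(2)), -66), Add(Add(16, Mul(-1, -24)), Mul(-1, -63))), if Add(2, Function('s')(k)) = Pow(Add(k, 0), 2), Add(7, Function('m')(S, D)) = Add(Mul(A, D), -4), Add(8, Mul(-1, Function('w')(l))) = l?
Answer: 1885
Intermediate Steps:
Function('w')(l) = Add(8, Mul(-1, l))
Function('m')(S, D) = Add(-11, Mul(-5, D)) (Function('m')(S, D) = Add(-7, Add(Mul(-5, D), -4)) = Add(-7, Add(-4, Mul(-5, D))) = Add(-11, Mul(-5, D)))
Function('s')(k) = Add(-2, Pow(k, 2)) (Function('s')(k) = Add(-2, Pow(Add(k, 0), 2)) = Add(-2, Pow(k, 2)))
Function('G')(L) = Add(-19, Mul(-4, L)) (Function('G')(L) = Add(Add(-11, Mul(-5, L)), Mul(-1, Add(8, Mul(-1, L)))) = Add(Add(-11, Mul(-5, L)), Add(-8, L)) = Add(-19, Mul(-4, L)))
Add(Mul(Function('G')(Function('s')(2)), -66), Add(Add(16, Mul(-1, -24)), Mul(-1, -63))) = Add(Mul(Add(-19, Mul(-4, Add(-2, Pow(2, 2)))), -66), Add(Add(16, Mul(-1, -24)), Mul(-1, -63))) = Add(Mul(Add(-19, Mul(-4, Add(-2, 4))), -66), Add(Add(16, 24), 63)) = Add(Mul(Add(-19, Mul(-4, 2)), -66), Add(40, 63)) = Add(Mul(Add(-19, -8), -66), 103) = Add(Mul(-27, -66), 103) = Add(1782, 103) = 1885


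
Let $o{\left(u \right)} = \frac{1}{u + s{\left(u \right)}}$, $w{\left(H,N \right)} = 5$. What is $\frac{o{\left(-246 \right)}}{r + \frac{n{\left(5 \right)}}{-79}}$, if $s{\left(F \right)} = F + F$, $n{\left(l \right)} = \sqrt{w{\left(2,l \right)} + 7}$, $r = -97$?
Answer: $\frac{605377}{43336509066} - \frac{79 \sqrt{3}}{21668254533} \approx 1.3963 \cdot 10^{-5}$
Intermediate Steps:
$n{\left(l \right)} = 2 \sqrt{3}$ ($n{\left(l \right)} = \sqrt{5 + 7} = \sqrt{12} = 2 \sqrt{3}$)
$s{\left(F \right)} = 2 F$
$o{\left(u \right)} = \frac{1}{3 u}$ ($o{\left(u \right)} = \frac{1}{u + 2 u} = \frac{1}{3 u}$)
$\frac{o{\left(-246 \right)}}{r + \frac{n{\left(5 \right)}}{-79}} = \frac{\frac{1}{3} \frac{1}{-246}}{-97 + \frac{2 \sqrt{3}}{-79}} = \frac{\frac{1}{3} \left(- \frac{1}{246}\right)}{-97 - \frac{2 \sqrt{3}}{79}} = - \frac{1}{738 \left(-97 - \frac{2 \sqrt{3}}{79}\right)}$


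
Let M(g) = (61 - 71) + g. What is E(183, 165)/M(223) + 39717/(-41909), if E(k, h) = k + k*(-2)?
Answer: -5376356/2975539 ≈ -1.8069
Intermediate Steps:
M(g) = -10 + g
E(k, h) = -k (E(k, h) = k - 2*k = -k)
E(183, 165)/M(223) + 39717/(-41909) = (-1*183)/(-10 + 223) + 39717/(-41909) = -183/213 + 39717*(-1/41909) = -183*1/213 - 39717/41909 = -61/71 - 39717/41909 = -5376356/2975539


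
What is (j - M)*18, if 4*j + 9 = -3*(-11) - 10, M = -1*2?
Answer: 99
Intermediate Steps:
M = -2
j = 7/2 (j = -9/4 + (-3*(-11) - 10)/4 = -9/4 + (33 - 10)/4 = -9/4 + (¼)*23 = -9/4 + 23/4 = 7/2 ≈ 3.5000)
(j - M)*18 = (7/2 - 1*(-2))*18 = (7/2 + 2)*18 = (11/2)*18 = 99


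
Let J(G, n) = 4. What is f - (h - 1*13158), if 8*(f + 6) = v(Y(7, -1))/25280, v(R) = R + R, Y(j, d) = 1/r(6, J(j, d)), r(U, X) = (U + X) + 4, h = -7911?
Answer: 29818467841/1415680 ≈ 21063.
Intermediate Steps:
r(U, X) = 4 + U + X
Y(j, d) = 1/14 (Y(j, d) = 1/(4 + 6 + 4) = 1/14)
v(R) = 2*R
f = -8494079/1415680 (f = -6 + ((2*(1/14))/25280)/8 = -6 + ((⅐)*(1/25280))/8 = -6 + (⅛)*(1/176960) = -6 + 1/1415680 = -8494079/1415680 ≈ -6.0000)
f - (h - 1*13158) = -8494079/1415680 - (-7911 - 1*13158) = -8494079/1415680 - (-7911 - 13158) = -8494079/1415680 - 1*(-21069) = -8494079/1415680 + 21069 = 29818467841/1415680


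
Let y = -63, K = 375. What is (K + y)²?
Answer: 97344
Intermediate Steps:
(K + y)² = (375 - 63)² = 312² = 97344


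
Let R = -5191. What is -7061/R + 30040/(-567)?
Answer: -151934053/2943297 ≈ -51.620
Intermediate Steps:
-7061/R + 30040/(-567) = -7061/(-5191) + 30040/(-567) = -7061*(-1/5191) + 30040*(-1/567) = 7061/5191 - 30040/567 = -151934053/2943297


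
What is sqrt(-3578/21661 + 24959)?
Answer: 3*sqrt(1301184262909)/21661 ≈ 157.98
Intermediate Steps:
sqrt(-3578/21661 + 24959) = sqrt(540633321/21661) = 3*sqrt(1301184262909)/21661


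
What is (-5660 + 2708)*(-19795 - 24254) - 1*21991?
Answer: 130010657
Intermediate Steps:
(-5660 + 2708)*(-19795 - 24254) - 1*21991 = -2952*(-44049) - 21991 = 130032648 - 21991 = 130010657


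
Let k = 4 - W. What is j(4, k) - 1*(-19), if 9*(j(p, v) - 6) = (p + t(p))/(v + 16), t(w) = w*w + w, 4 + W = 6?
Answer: 679/27 ≈ 25.148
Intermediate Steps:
W = 2 (W = -4 + 6 = 2)
t(w) = w + w² (t(w) = w² + w = w + w²)
k = 2 (k = 4 - 1*2 = 4 - 2 = 2)
j(p, v) = 6 + (p + p*(1 + p))/(9*(16 + v)) (j(p, v) = 6 + ((p + p*(1 + p))/(v + 16))/9 = 6 + ((p + p*(1 + p))/(16 + v))/9 = 6 + (p + p*(1 + p))/(9*(16 + v)))
j(4, k) - 1*(-19) = (864 + 4 + 54*2 + 4*(1 + 4))/(9*(16 + 2)) - 1*(-19) = (⅑)*(864 + 4 + 108 + 4*5)/18 + 19 = (⅑)*(1/18)*(864 + 4 + 108 + 20) + 19 = (⅑)*(1/18)*996 + 19 = 166/27 + 19 = 679/27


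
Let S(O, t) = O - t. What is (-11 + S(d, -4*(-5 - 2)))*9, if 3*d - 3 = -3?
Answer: -351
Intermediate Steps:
d = 0 (d = 1 + (⅓)*(-3) = 1 - 1 = 0)
(-11 + S(d, -4*(-5 - 2)))*9 = (-11 + (0 - (-4)*(-5 - 2)))*9 = (-11 + (0 - (-4)*(-7)))*9 = (-11 + (0 - 1*28))*9 = (-11 + (0 - 28))*9 = (-11 - 28)*9 = -39*9 = -351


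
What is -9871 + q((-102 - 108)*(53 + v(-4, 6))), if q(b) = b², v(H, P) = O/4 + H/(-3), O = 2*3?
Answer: 137465754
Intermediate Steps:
O = 6
v(H, P) = 3/2 - H/3 (v(H, P) = 6/4 + H/(-3) = 6*(¼) + H*(-⅓) = 3/2 - H/3)
-9871 + q((-102 - 108)*(53 + v(-4, 6))) = -9871 + ((-102 - 108)*(53 + (3/2 - ⅓*(-4))))² = -9871 + (-210*(53 + (3/2 + 4/3)))² = -9871 + (-210*(53 + 17/6))² = -9871 + (-210*335/6)² = -9871 + (-11725)² = -9871 + 137475625 = 137465754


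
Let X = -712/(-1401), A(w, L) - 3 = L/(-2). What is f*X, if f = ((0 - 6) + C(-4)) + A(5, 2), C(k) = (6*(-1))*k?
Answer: 14240/1401 ≈ 10.164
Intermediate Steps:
A(w, L) = 3 - L/2 (A(w, L) = 3 + L/(-2) = 3 + L*(-½) = 3 - L/2)
X = 712/1401 (X = -712*(-1/1401) = 712/1401 ≈ 0.50821)
C(k) = -6*k
f = 20 (f = ((0 - 6) - 6*(-4)) + (3 - ½*2) = (-6 + 24) + (3 - 1) = 18 + 2 = 20)
f*X = 20*(712/1401) = 14240/1401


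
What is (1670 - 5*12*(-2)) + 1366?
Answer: 3156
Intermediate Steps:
(1670 - 5*12*(-2)) + 1366 = (1670 - 60*(-2)) + 1366 = (1670 + 120) + 1366 = 1790 + 1366 = 3156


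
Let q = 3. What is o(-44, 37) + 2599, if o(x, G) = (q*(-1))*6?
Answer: 2581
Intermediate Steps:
o(x, G) = -18 (o(x, G) = (3*(-1))*6 = -3*6 = -18)
o(-44, 37) + 2599 = -18 + 2599 = 2581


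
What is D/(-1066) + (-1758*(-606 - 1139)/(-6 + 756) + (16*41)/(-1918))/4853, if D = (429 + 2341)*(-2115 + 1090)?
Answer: 4029916853294/1512558775 ≈ 2664.3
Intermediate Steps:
D = -2839250 (D = 2770*(-1025) = -2839250)
D/(-1066) + (-1758*(-606 - 1139)/(-6 + 756) + (16*41)/(-1918))/4853 = -2839250/(-1066) + (-1758*(-606 - 1139)/(-6 + 756) + (16*41)/(-1918))/4853 = -2839250*(-1/1066) + (-1758/(750/(-1745)) + 656*(-1/1918))*(1/4853) = 34625/13 + (-1758/(750*(-1/1745)) - 328/959)*(1/4853) = 34625/13 + (-1758/(-150/349) - 328/959)*(1/4853) = 34625/13 + (-1758*(-349/150) - 328/959)*(1/4853) = 34625/13 + (102257/25 - 328/959)*(1/4853) = 34625/13 + (98056263/23975)*(1/4853) = 34625/13 + 98056263/116350675 = 4029916853294/1512558775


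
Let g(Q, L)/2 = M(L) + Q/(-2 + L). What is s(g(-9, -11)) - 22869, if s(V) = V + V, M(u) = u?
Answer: -297833/13 ≈ -22910.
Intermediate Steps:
g(Q, L) = 2*L + 2*Q/(-2 + L) (g(Q, L) = 2*(L + Q/(-2 + L)) = 2*L + 2*Q/(-2 + L))
s(V) = 2*V
s(g(-9, -11)) - 22869 = 2*(2*(-9 + (-11)² - 2*(-11))/(-2 - 11)) - 22869 = 2*(2*(-9 + 121 + 22)/(-13)) - 22869 = 2*(2*(-1/13)*134) - 22869 = 2*(-268/13) - 22869 = -536/13 - 22869 = -297833/13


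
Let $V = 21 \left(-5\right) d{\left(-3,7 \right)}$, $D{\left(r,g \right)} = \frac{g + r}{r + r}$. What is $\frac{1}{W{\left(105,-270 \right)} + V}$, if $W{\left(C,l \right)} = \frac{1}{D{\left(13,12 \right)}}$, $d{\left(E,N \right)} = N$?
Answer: $- \frac{25}{18349} \approx -0.0013625$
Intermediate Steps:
$D{\left(r,g \right)} = \frac{g + r}{2 r}$
$V = -735$ ($V = 21 \left(-5\right) 7 = \left(-105\right) 7 = -735$)
$W{\left(C,l \right)} = \frac{26}{25}$ ($W{\left(C,l \right)} = \frac{1}{\frac{1}{2} \cdot \frac{1}{13} \left(12 + 13\right)} = \frac{1}{\frac{1}{2} \cdot \frac{1}{13} \cdot 25} = \frac{1}{\frac{25}{26}} = \frac{26}{25}$)
$\frac{1}{W{\left(105,-270 \right)} + V} = \frac{1}{\frac{26}{25} - 735} = \frac{1}{- \frac{18349}{25}} = - \frac{25}{18349}$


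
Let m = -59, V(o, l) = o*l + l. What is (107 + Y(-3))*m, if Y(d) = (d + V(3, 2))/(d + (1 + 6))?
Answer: -25547/4 ≈ -6386.8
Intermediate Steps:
V(o, l) = l + l*o (V(o, l) = l*o + l = l + l*o)
Y(d) = (8 + d)/(7 + d) (Y(d) = (d + 2*(1 + 3))/(d + (1 + 6)) = (d + 2*4)/(d + 7) = (d + 8)/(7 + d) = (8 + d)/(7 + d))
(107 + Y(-3))*m = (107 + (8 - 3)/(7 - 3))*(-59) = (107 + 5/4)*(-59) = (433/4)*(-59) = -25547/4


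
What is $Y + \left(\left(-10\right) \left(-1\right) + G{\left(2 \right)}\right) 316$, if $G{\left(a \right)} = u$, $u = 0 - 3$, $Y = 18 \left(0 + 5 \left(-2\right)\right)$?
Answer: $2032$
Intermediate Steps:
$Y = -180$ ($Y = 18 \left(0 - 10\right) = 18 \left(-10\right) = -180$)
$u = -3$
$G{\left(a \right)} = -3$
$Y + \left(\left(-10\right) \left(-1\right) + G{\left(2 \right)}\right) 316 = -180 + \left(\left(-10\right) \left(-1\right) - 3\right) 316 = -180 + \left(10 - 3\right) 316 = -180 + 7 \cdot 316 = -180 + 2212 = 2032$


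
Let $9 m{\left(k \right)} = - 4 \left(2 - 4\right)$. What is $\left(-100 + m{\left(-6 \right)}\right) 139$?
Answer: $- \frac{123988}{9} \approx -13776.0$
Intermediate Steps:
$m{\left(k \right)} = \frac{8}{9}$ ($m{\left(k \right)} = \frac{\left(-4\right) \left(2 - 4\right)}{9} = \frac{\left(-4\right) \left(-2\right)}{9} = \frac{1}{9} \cdot 8 = \frac{8}{9}$)
$\left(-100 + m{\left(-6 \right)}\right) 139 = \left(-100 + \frac{8}{9}\right) 139 = \left(- \frac{892}{9}\right) 139 = - \frac{123988}{9}$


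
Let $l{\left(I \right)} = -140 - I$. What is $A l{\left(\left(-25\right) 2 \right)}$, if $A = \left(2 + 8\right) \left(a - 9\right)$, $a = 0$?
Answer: $8100$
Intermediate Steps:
$A = -90$ ($A = \left(2 + 8\right) \left(0 - 9\right) = 10 \left(-9\right) = -90$)
$A l{\left(\left(-25\right) 2 \right)} = - 90 \left(-140 - \left(-25\right) 2\right) = - 90 \left(-140 - -50\right) = - 90 \left(-140 + 50\right) = \left(-90\right) \left(-90\right) = 8100$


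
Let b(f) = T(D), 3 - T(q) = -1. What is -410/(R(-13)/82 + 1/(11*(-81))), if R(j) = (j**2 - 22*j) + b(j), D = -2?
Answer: -29955420/408887 ≈ -73.261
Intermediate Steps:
T(q) = 4 (T(q) = 3 - 1*(-1) = 3 + 1 = 4)
b(f) = 4
R(j) = 4 + j**2 - 22*j (R(j) = (j**2 - 22*j) + 4 = 4 + j**2 - 22*j)
-410/(R(-13)/82 + 1/(11*(-81))) = -410/((4 + (-13)**2 - 22*(-13))/82 + 1/(11*(-81))) = -410/((4 + 169 + 286)*(1/82) + (1/11)*(-1/81)) = -410/(459*(1/82) - 1/891) = -410/(459/82 - 1/891) = -410/408887/73062 = -410*73062/408887 = -29955420/408887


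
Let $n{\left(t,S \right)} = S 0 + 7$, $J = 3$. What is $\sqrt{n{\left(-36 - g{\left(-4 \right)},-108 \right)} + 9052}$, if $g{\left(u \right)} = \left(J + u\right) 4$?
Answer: $\sqrt{9059} \approx 95.179$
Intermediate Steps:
$g{\left(u \right)} = 12 + 4 u$ ($g{\left(u \right)} = \left(3 + u\right) 4 = 12 + 4 u$)
$n{\left(t,S \right)} = 7$ ($n{\left(t,S \right)} = 0 + 7 = 7$)
$\sqrt{n{\left(-36 - g{\left(-4 \right)},-108 \right)} + 9052} = \sqrt{7 + 9052} = \sqrt{9059}$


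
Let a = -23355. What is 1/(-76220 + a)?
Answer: -1/99575 ≈ -1.0043e-5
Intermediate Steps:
1/(-76220 + a) = 1/(-76220 - 23355) = 1/(-99575) = -1/99575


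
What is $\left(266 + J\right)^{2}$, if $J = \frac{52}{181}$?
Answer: $\frac{2323047204}{32761} \approx 70909.0$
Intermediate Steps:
$J = \frac{52}{181}$ ($J = 52 \cdot \frac{1}{181} = \frac{52}{181} \approx 0.28729$)
$\left(266 + J\right)^{2} = \left(266 + \frac{52}{181}\right)^{2} = \left(\frac{48198}{181}\right)^{2} = \frac{2323047204}{32761}$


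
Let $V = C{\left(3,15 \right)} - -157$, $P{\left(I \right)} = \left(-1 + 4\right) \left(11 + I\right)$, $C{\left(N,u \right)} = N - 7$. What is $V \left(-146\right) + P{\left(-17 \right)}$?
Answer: $-22356$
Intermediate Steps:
$C{\left(N,u \right)} = -7 + N$ ($C{\left(N,u \right)} = N - 7 = -7 + N$)
$P{\left(I \right)} = 33 + 3 I$ ($P{\left(I \right)} = 3 \left(11 + I\right) = 33 + 3 I$)
$V = 153$ ($V = \left(-7 + 3\right) - -157 = -4 + 157 = 153$)
$V \left(-146\right) + P{\left(-17 \right)} = 153 \left(-146\right) + \left(33 + 3 \left(-17\right)\right) = -22338 + \left(33 - 51\right) = -22338 - 18 = -22356$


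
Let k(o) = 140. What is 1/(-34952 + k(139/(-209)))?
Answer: -1/34812 ≈ -2.8726e-5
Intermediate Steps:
1/(-34952 + k(139/(-209))) = 1/(-34952 + 140) = 1/(-34812) = -1/34812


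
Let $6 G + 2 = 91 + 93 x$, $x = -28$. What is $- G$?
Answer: $\frac{2515}{6} \approx 419.17$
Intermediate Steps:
$G = - \frac{2515}{6}$ ($G = - \frac{1}{3} + \frac{91 + 93 \left(-28\right)}{6} = - \frac{1}{3} + \frac{91 - 2604}{6} = - \frac{1}{3} + \frac{1}{6} \left(-2513\right) = - \frac{1}{3} - \frac{2513}{6} = - \frac{2515}{6} \approx -419.17$)
$- G = \left(-1\right) \left(- \frac{2515}{6}\right) = \frac{2515}{6}$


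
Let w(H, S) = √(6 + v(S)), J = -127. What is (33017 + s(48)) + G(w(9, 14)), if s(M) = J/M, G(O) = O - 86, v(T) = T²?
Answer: 1580561/48 + √202 ≈ 32943.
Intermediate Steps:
w(H, S) = √(6 + S²)
G(O) = -86 + O
s(M) = -127/M
(33017 + s(48)) + G(w(9, 14)) = (33017 - 127/48) + (-86 + √(6 + 14²)) = (33017 - 127*1/48) + (-86 + √(6 + 196)) = (33017 - 127/48) + (-86 + √202) = 1584689/48 + (-86 + √202) = 1580561/48 + √202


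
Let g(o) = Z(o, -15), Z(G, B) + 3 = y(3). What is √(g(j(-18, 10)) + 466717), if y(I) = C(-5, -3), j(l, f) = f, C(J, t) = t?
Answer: √466711 ≈ 683.16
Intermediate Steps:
y(I) = -3
Z(G, B) = -6 (Z(G, B) = -3 - 3 = -6)
g(o) = -6
√(g(j(-18, 10)) + 466717) = √(-6 + 466717) = √466711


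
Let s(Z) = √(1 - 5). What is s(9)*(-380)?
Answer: -760*I ≈ -760.0*I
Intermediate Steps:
s(Z) = 2*I (s(Z) = √(-4) = 2*I)
s(9)*(-380) = (2*I)*(-380) = -760*I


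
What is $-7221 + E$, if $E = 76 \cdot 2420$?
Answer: $176699$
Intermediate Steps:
$E = 183920$
$-7221 + E = -7221 + 183920 = 176699$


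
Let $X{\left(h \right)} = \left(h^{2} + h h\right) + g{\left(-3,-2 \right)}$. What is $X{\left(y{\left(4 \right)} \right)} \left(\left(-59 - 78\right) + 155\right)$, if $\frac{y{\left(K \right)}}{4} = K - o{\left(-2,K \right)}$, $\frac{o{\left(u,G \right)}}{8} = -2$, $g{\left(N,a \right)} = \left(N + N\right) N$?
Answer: $230724$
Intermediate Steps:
$g{\left(N,a \right)} = 2 N^{2}$ ($g{\left(N,a \right)} = 2 N N = 2 N^{2}$)
$o{\left(u,G \right)} = -16$ ($o{\left(u,G \right)} = 8 \left(-2\right) = -16$)
$y{\left(K \right)} = 64 + 4 K$ ($y{\left(K \right)} = 4 \left(K - -16\right) = 4 \left(K + 16\right) = 4 \left(16 + K\right) = 64 + 4 K$)
$X{\left(h \right)} = 18 + 2 h^{2}$ ($X{\left(h \right)} = \left(h^{2} + h h\right) + 2 \left(-3\right)^{2} = \left(h^{2} + h^{2}\right) + 2 \cdot 9 = 2 h^{2} + 18 = 18 + 2 h^{2}$)
$X{\left(y{\left(4 \right)} \right)} \left(\left(-59 - 78\right) + 155\right) = \left(18 + 2 \left(64 + 4 \cdot 4\right)^{2}\right) \left(\left(-59 - 78\right) + 155\right) = \left(18 + 2 \left(64 + 16\right)^{2}\right) \left(\left(-59 - 78\right) + 155\right) = \left(18 + 2 \cdot 80^{2}\right) \left(-137 + 155\right) = \left(18 + 2 \cdot 6400\right) 18 = \left(18 + 12800\right) 18 = 12818 \cdot 18 = 230724$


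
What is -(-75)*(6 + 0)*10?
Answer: 4500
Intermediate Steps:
-(-75)*(6 + 0)*10 = -(-75)*6*10 = -15*(-30)*10 = 450*10 = 4500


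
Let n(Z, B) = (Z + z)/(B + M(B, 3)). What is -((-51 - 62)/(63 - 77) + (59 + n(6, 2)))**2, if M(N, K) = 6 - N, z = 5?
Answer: -2093809/441 ≈ -4747.9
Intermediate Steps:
n(Z, B) = 5/6 + Z/6 (n(Z, B) = (Z + 5)/(B + (6 - B)) = (5 + Z)/6 = (5 + Z)*(1/6) = 5/6 + Z/6)
-((-51 - 62)/(63 - 77) + (59 + n(6, 2)))**2 = -((-51 - 62)/(63 - 77) + (59 + (5/6 + (1/6)*6)))**2 = -(-113/(-14) + (59 + (5/6 + 1)))**2 = -(-113*(-1/14) + (59 + 11/6))**2 = -(113/14 + 365/6)**2 = -(1447/21)**2 = -1*2093809/441 = -2093809/441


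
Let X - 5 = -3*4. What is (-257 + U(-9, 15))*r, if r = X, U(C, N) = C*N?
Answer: 2744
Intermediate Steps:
X = -7 (X = 5 - 3*4 = 5 - 12 = -7)
r = -7
(-257 + U(-9, 15))*r = (-257 - 9*15)*(-7) = (-257 - 135)*(-7) = -392*(-7) = 2744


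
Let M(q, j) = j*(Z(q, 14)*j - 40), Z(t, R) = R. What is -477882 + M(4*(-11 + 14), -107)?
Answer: -313316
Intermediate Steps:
M(q, j) = j*(-40 + 14*j) (M(q, j) = j*(14*j - 40) = j*(-40 + 14*j))
-477882 + M(4*(-11 + 14), -107) = -477882 + 2*(-107)*(-20 + 7*(-107)) = -477882 + 2*(-107)*(-20 - 749) = -477882 + 2*(-107)*(-769) = -477882 + 164566 = -313316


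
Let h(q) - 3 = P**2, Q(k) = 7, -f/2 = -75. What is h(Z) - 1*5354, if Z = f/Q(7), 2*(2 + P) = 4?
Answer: -5351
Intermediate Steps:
f = 150 (f = -2*(-75) = 150)
P = 0 (P = -2 + (1/2)*4 = -2 + 2 = 0)
Z = 150/7 ≈ 21.429
h(q) = 3 (h(q) = 3 + 0**2 = 3 + 0 = 3)
h(Z) - 1*5354 = 3 - 1*5354 = 3 - 5354 = -5351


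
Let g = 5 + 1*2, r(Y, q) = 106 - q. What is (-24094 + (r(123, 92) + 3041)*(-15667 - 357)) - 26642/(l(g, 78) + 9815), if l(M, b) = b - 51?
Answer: -34431123945/703 ≈ -4.8977e+7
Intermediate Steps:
g = 7 (g = 5 + 2 = 7)
l(M, b) = -51 + b
(-24094 + (r(123, 92) + 3041)*(-15667 - 357)) - 26642/(l(g, 78) + 9815) = (-24094 + ((106 - 1*92) + 3041)*(-15667 - 357)) - 26642/((-51 + 78) + 9815) = (-24094 + ((106 - 92) + 3041)*(-16024)) - 26642/(27 + 9815) = (-24094 + (14 + 3041)*(-16024)) - 26642/9842 = (-24094 + 3055*(-16024)) - 26642*1/9842 = (-24094 - 48953320) - 1903/703 = -48977414 - 1903/703 = -34431123945/703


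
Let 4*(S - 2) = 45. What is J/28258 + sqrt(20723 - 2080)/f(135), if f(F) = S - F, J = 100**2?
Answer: 5000/14129 - 4*sqrt(18643)/487 ≈ -0.76759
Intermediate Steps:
S = 53/4 (S = 2 + (1/4)*45 = 2 + 45/4 = 53/4 ≈ 13.250)
J = 10000
f(F) = 53/4 - F
J/28258 + sqrt(20723 - 2080)/f(135) = 10000/28258 + sqrt(20723 - 2080)/(53/4 - 1*135) = 10000*(1/28258) + sqrt(18643)/(53/4 - 135) = 5000/14129 + sqrt(18643)/(-487/4) = 5000/14129 + sqrt(18643)*(-4/487) = 5000/14129 - 4*sqrt(18643)/487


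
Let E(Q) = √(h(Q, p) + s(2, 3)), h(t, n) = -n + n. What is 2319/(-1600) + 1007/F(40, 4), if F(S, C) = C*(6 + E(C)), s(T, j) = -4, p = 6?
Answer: 58101/1600 - 1007*I/80 ≈ 36.313 - 12.587*I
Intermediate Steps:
h(t, n) = 0
E(Q) = 2*I (E(Q) = √(0 - 4) = √(-4) = 2*I)
F(S, C) = C*(6 + 2*I)
2319/(-1600) + 1007/F(40, 4) = 2319/(-1600) + 1007/((2*4*(3 + I))) = 2319*(-1/1600) + 1007/(24 + 8*I) = -2319/1600 + 1007*((24 - 8*I)/640) = -2319/1600 + 1007*(24 - 8*I)/640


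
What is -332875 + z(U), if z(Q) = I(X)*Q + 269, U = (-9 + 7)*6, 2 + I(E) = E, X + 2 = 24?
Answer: -332846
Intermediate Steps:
X = 22 (X = -2 + 24 = 22)
I(E) = -2 + E
U = -12 (U = -2*6 = -12)
z(Q) = 269 + 20*Q (z(Q) = (-2 + 22)*Q + 269 = 20*Q + 269 = 269 + 20*Q)
-332875 + z(U) = -332875 + (269 + 20*(-12)) = -332875 + (269 - 240) = -332875 + 29 = -332846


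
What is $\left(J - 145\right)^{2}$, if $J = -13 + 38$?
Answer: $14400$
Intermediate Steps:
$J = 25$
$\left(J - 145\right)^{2} = \left(25 - 145\right)^{2} = \left(-120\right)^{2} = 14400$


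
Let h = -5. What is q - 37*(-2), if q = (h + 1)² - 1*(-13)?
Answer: 103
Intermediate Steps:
q = 29 (q = (-5 + 1)² - 1*(-13) = (-4)² + 13 = 16 + 13 = 29)
q - 37*(-2) = 29 - 37*(-2) = 29 + 74 = 103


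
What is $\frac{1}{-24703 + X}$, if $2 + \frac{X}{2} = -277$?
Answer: $- \frac{1}{25261} \approx -3.9587 \cdot 10^{-5}$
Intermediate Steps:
$X = -558$ ($X = -4 + 2 \left(-277\right) = -4 - 554 = -558$)
$\frac{1}{-24703 + X} = \frac{1}{-24703 - 558} = \frac{1}{-25261} = - \frac{1}{25261}$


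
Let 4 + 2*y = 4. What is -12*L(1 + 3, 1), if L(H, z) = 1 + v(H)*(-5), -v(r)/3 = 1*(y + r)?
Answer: -732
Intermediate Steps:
y = 0 (y = -2 + (½)*4 = -2 + 2 = 0)
v(r) = -3*r (v(r) = -3*(0 + r) = -3*r)
L(H, z) = 1 + 15*H (L(H, z) = 1 - 3*H*(-5) = 1 + 15*H)
-12*L(1 + 3, 1) = -12*(1 + 15*(1 + 3)) = -12*(1 + 15*4) = -12*(1 + 60) = -12*61 = -732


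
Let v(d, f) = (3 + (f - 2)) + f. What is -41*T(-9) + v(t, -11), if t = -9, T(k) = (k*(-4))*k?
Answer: 13263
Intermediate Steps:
T(k) = -4*k**2 (T(k) = (-4*k)*k = -4*k**2)
v(d, f) = 1 + 2*f (v(d, f) = (3 + (-2 + f)) + f = (1 + f) + f = 1 + 2*f)
-41*T(-9) + v(t, -11) = -(-164)*(-9)**2 + (1 + 2*(-11)) = -(-164)*81 + (1 - 22) = -41*(-324) - 21 = 13284 - 21 = 13263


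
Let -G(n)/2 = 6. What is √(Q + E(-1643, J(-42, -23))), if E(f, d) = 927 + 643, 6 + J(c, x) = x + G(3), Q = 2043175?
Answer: √2044745 ≈ 1429.9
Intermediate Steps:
G(n) = -12 (G(n) = -2*6 = -12)
J(c, x) = -18 + x (J(c, x) = -6 + (x - 12) = -6 + (-12 + x) = -18 + x)
E(f, d) = 1570
√(Q + E(-1643, J(-42, -23))) = √(2043175 + 1570) = √2044745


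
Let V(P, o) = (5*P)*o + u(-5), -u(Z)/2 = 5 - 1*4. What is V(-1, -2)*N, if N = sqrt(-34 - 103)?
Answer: 8*I*sqrt(137) ≈ 93.638*I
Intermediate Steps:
u(Z) = -2 (u(Z) = -2*(5 - 1*4) = -2*(5 - 4) = -2*1 = -2)
N = I*sqrt(137) (N = sqrt(-137) = I*sqrt(137) ≈ 11.705*I)
V(P, o) = -2 + 5*P*o (V(P, o) = (5*P)*o - 2 = 5*P*o - 2 = -2 + 5*P*o)
V(-1, -2)*N = (-2 + 5*(-1)*(-2))*(I*sqrt(137)) = (-2 + 10)*(I*sqrt(137)) = 8*(I*sqrt(137)) = 8*I*sqrt(137)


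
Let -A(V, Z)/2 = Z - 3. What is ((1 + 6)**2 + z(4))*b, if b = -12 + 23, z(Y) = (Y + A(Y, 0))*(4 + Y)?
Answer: 1419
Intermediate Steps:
A(V, Z) = 6 - 2*Z (A(V, Z) = -2*(Z - 3) = -2*(-3 + Z) = 6 - 2*Z)
z(Y) = (4 + Y)*(6 + Y) (z(Y) = (Y + (6 - 2*0))*(4 + Y) = (Y + (6 + 0))*(4 + Y) = (Y + 6)*(4 + Y) = (6 + Y)*(4 + Y) = (4 + Y)*(6 + Y))
b = 11
((1 + 6)**2 + z(4))*b = ((1 + 6)**2 + (24 + 4**2 + 10*4))*11 = (7**2 + (24 + 16 + 40))*11 = (49 + 80)*11 = 129*11 = 1419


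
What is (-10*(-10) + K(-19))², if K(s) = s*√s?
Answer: 3141 - 3800*I*√19 ≈ 3141.0 - 16564.0*I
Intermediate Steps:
K(s) = s^(3/2)
(-10*(-10) + K(-19))² = (-10*(-10) + (-19)^(3/2))² = (100 - 19*I*√19)²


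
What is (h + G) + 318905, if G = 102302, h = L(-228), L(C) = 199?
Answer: 421406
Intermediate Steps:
h = 199
(h + G) + 318905 = (199 + 102302) + 318905 = 102501 + 318905 = 421406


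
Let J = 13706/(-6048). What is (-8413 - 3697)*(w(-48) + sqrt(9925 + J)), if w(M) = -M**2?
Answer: 27901440 - 6055*sqrt(12859863)/18 ≈ 2.6695e+7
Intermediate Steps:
J = -979/432 (J = 13706*(-1/6048) = -979/432 ≈ -2.2662)
(-8413 - 3697)*(w(-48) + sqrt(9925 + J)) = (-8413 - 3697)*(-1*(-48)**2 + sqrt(9925 - 979/432)) = -12110*(-1*2304 + sqrt(4286621/432)) = -12110*(-2304 + sqrt(12859863)/36) = 27901440 - 6055*sqrt(12859863)/18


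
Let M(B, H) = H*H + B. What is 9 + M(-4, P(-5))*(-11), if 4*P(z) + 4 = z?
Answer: -43/16 ≈ -2.6875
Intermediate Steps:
P(z) = -1 + z/4
M(B, H) = B + H² (M(B, H) = H² + B = B + H²)
9 + M(-4, P(-5))*(-11) = 9 + (-4 + (-1 + (¼)*(-5))²)*(-11) = 9 + (-4 + (-1 - 5/4)²)*(-11) = 9 + (-4 + (-9/4)²)*(-11) = 9 + (-4 + 81/16)*(-11) = 9 + (17/16)*(-11) = 9 - 187/16 = -43/16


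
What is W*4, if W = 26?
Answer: 104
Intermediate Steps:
W*4 = 26*4 = 104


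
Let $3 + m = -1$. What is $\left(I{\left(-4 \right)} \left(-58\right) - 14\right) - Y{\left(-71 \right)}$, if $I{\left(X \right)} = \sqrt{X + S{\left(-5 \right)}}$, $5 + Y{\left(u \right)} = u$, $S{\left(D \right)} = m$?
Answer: $62 - 116 i \sqrt{2} \approx 62.0 - 164.05 i$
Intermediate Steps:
$m = -4$ ($m = -3 - 1 = -4$)
$S{\left(D \right)} = -4$
$Y{\left(u \right)} = -5 + u$
$I{\left(X \right)} = \sqrt{-4 + X}$ ($I{\left(X \right)} = \sqrt{X - 4} = \sqrt{-4 + X}$)
$\left(I{\left(-4 \right)} \left(-58\right) - 14\right) - Y{\left(-71 \right)} = \left(\sqrt{-4 - 4} \left(-58\right) - 14\right) - \left(-5 - 71\right) = \left(\sqrt{-8} \left(-58\right) - 14\right) - -76 = \left(2 i \sqrt{2} \left(-58\right) - 14\right) + 76 = \left(- 116 i \sqrt{2} - 14\right) + 76 = \left(-14 - 116 i \sqrt{2}\right) + 76 = 62 - 116 i \sqrt{2}$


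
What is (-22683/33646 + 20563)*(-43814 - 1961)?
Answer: -31668976686625/33646 ≈ -9.4124e+8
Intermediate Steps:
(-22683/33646 + 20563)*(-43814 - 1961) = (-22683*1/33646 + 20563)*(-45775) = (-22683/33646 + 20563)*(-45775) = (691840015/33646)*(-45775) = -31668976686625/33646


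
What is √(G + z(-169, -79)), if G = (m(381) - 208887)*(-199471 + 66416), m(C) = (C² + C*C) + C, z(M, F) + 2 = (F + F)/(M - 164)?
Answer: 2*I*√33531687382069/111 ≈ 1.0434e+5*I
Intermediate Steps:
z(M, F) = -2 + 2*F/(-164 + M) (z(M, F) = -2 + (F + F)/(M - 164) = -2 + (2*F)/(-164 + M) = -2 + 2*F/(-164 + M))
m(C) = C + 2*C² (m(C) = (C² + C²) + C = 2*C² + C = C + 2*C²)
G = -10886027880 (G = (381*(1 + 2*381) - 208887)*(-199471 + 66416) = (381*(1 + 762) - 208887)*(-133055) = (381*763 - 208887)*(-133055) = (290703 - 208887)*(-133055) = 81816*(-133055) = -10886027880)
√(G + z(-169, -79)) = √(-10886027880 + 2*(164 - 79 - 1*(-169))/(-164 - 169)) = √(-10886027880 + 2*(164 - 79 + 169)/(-333)) = √(-10886027880 + 2*(-1/333)*254) = √(-10886027880 - 508/333) = √(-3625047284548/333) = 2*I*√33531687382069/111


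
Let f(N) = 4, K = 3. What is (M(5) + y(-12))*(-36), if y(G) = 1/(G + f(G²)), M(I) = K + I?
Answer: -567/2 ≈ -283.50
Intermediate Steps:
M(I) = 3 + I
y(G) = 1/(4 + G) (y(G) = 1/(G + 4) = 1/(4 + G))
(M(5) + y(-12))*(-36) = ((3 + 5) + 1/(4 - 12))*(-36) = (8 + 1/(-8))*(-36) = (8 - ⅛)*(-36) = (63/8)*(-36) = -567/2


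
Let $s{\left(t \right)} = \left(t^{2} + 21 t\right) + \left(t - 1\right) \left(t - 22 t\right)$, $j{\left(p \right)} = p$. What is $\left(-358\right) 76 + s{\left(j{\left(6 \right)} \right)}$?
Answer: $-27676$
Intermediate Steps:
$s{\left(t \right)} = t^{2} + 21 t - 21 t \left(-1 + t\right)$ ($s{\left(t \right)} = \left(t^{2} + 21 t\right) + \left(-1 + t\right) \left(- 21 t\right) = \left(t^{2} + 21 t\right) - 21 t \left(-1 + t\right) = t^{2} + 21 t - 21 t \left(-1 + t\right)$)
$\left(-358\right) 76 + s{\left(j{\left(6 \right)} \right)} = \left(-358\right) 76 + 2 \cdot 6 \left(21 - 60\right) = -27208 + 2 \cdot 6 \left(21 - 60\right) = -27208 + 2 \cdot 6 \left(-39\right) = -27208 - 468 = -27676$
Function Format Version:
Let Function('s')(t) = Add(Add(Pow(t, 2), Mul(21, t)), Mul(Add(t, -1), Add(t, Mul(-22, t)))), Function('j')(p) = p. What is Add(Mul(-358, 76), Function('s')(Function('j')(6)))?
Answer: -27676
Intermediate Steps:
Function('s')(t) = Add(Pow(t, 2), Mul(21, t), Mul(-21, t, Add(-1, t))) (Function('s')(t) = Add(Add(Pow(t, 2), Mul(21, t)), Mul(Add(-1, t), Mul(-21, t))) = Add(Add(Pow(t, 2), Mul(21, t)), Mul(-21, t, Add(-1, t))) = Add(Pow(t, 2), Mul(21, t), Mul(-21, t, Add(-1, t))))
Add(Mul(-358, 76), Function('s')(Function('j')(6))) = Add(Mul(-358, 76), Mul(2, 6, Add(21, Mul(-10, 6)))) = Add(-27208, Mul(2, 6, Add(21, -60))) = Add(-27208, Mul(2, 6, -39)) = Add(-27208, -468) = -27676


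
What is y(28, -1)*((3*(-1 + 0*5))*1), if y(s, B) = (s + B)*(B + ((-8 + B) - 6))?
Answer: 1296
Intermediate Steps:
y(s, B) = (-14 + 2*B)*(B + s) (y(s, B) = (B + s)*(B + (-14 + B)) = (B + s)*(-14 + 2*B) = (-14 + 2*B)*(B + s))
y(28, -1)*((3*(-1 + 0*5))*1) = (-14*(-1) - 14*28 + 2*(-1)² + 2*(-1)*28)*((3*(-1 + 0*5))*1) = (14 - 392 + 2*1 - 56)*((3*(-1 + 0))*1) = (14 - 392 + 2 - 56)*((3*(-1))*1) = -(-1296) = -432*(-3) = 1296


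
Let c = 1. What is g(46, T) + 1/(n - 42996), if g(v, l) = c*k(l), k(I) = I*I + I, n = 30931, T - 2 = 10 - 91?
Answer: 74344529/12065 ≈ 6162.0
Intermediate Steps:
T = -79 (T = 2 + (10 - 91) = 2 - 81 = -79)
k(I) = I + I**2 (k(I) = I**2 + I = I + I**2)
g(v, l) = l*(1 + l) (g(v, l) = 1*(l*(1 + l)) = l*(1 + l))
g(46, T) + 1/(n - 42996) = -79*(1 - 79) + 1/(30931 - 42996) = -79*(-78) + 1/(-12065) = 6162 - 1/12065 = 74344529/12065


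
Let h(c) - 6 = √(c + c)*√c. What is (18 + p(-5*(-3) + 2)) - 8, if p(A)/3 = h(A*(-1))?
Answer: 28 - 51*√2 ≈ -44.125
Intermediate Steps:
h(c) = 6 + c*√2 (h(c) = 6 + √(c + c)*√c = 6 + √(2*c)*√c = 6 + (√2*√c)*√c = 6 + c*√2)
p(A) = 18 - 3*A*√2 (p(A) = 3*(6 + (A*(-1))*√2) = 3*(6 + (-A)*√2) = 3*(6 - A*√2) = 18 - 3*A*√2)
(18 + p(-5*(-3) + 2)) - 8 = (18 + (18 - 3*(-5*(-3) + 2)*√2)) - 8 = (18 + (18 - 3*(15 + 2)*√2)) - 8 = (18 + (18 - 3*17*√2)) - 8 = (18 + (18 - 51*√2)) - 8 = (36 - 51*√2) - 8 = 28 - 51*√2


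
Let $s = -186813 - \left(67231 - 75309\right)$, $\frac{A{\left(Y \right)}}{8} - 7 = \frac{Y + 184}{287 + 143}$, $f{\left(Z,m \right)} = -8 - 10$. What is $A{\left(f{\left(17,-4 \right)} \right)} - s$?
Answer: $\frac{38440729}{215} \approx 1.7879 \cdot 10^{5}$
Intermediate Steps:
$f{\left(Z,m \right)} = -18$ ($f{\left(Z,m \right)} = -8 - 10 = -18$)
$A{\left(Y \right)} = \frac{12776}{215} + \frac{4 Y}{215}$ ($A{\left(Y \right)} = 56 + 8 \frac{Y + 184}{287 + 143} = 56 + 8 \frac{184 + Y}{430} = 56 + 8 \left(184 + Y\right) \frac{1}{430} = 56 + 8 \left(\frac{92}{215} + \frac{Y}{430}\right) = 56 + \left(\frac{736}{215} + \frac{4 Y}{215}\right) = \frac{12776}{215} + \frac{4 Y}{215}$)
$s = -178735$ ($s = -186813 - -8078 = -186813 + 8078 = -178735$)
$A{\left(f{\left(17,-4 \right)} \right)} - s = \left(\frac{12776}{215} + \frac{4}{215} \left(-18\right)\right) - -178735 = \left(\frac{12776}{215} - \frac{72}{215}\right) + 178735 = \frac{12704}{215} + 178735 = \frac{38440729}{215}$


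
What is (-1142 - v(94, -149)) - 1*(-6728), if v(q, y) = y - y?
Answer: 5586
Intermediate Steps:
v(q, y) = 0
(-1142 - v(94, -149)) - 1*(-6728) = (-1142 - 1*0) - 1*(-6728) = (-1142 + 0) + 6728 = -1142 + 6728 = 5586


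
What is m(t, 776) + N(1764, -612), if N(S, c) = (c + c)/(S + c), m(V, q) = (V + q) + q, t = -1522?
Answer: 463/16 ≈ 28.938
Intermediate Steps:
m(V, q) = V + 2*q
N(S, c) = 2*c/(S + c) (N(S, c) = (2*c)/(S + c) = 2*c/(S + c))
m(t, 776) + N(1764, -612) = (-1522 + 2*776) + 2*(-612)/(1764 - 612) = (-1522 + 1552) + 2*(-612)/1152 = 30 + 2*(-612)*(1/1152) = 30 - 17/16 = 463/16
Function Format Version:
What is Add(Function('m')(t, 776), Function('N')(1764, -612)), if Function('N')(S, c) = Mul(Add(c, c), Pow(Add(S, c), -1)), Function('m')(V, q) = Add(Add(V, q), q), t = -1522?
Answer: Rational(463, 16) ≈ 28.938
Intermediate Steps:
Function('m')(V, q) = Add(V, Mul(2, q))
Function('N')(S, c) = Mul(2, c, Pow(Add(S, c), -1)) (Function('N')(S, c) = Mul(Mul(2, c), Pow(Add(S, c), -1)) = Mul(2, c, Pow(Add(S, c), -1)))
Add(Function('m')(t, 776), Function('N')(1764, -612)) = Add(Add(-1522, Mul(2, 776)), Mul(2, -612, Pow(Add(1764, -612), -1))) = Add(Add(-1522, 1552), Mul(2, -612, Pow(1152, -1))) = Add(30, Mul(2, -612, Rational(1, 1152))) = Add(30, Rational(-17, 16)) = Rational(463, 16)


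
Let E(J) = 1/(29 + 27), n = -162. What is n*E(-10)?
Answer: -81/28 ≈ -2.8929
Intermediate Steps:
E(J) = 1/56
n*E(-10) = -162*1/56 = -81/28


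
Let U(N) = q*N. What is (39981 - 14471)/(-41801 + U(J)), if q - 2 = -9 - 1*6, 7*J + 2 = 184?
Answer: -25510/42139 ≈ -0.60538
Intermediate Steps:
J = 26 (J = -2/7 + (1/7)*184 = -2/7 + 184/7 = 26)
q = -13 (q = 2 + (-9 - 1*6) = 2 + (-9 - 6) = 2 - 15 = -13)
U(N) = -13*N
(39981 - 14471)/(-41801 + U(J)) = (39981 - 14471)/(-41801 - 13*26) = 25510/(-41801 - 338) = 25510/(-42139) = 25510*(-1/42139) = -25510/42139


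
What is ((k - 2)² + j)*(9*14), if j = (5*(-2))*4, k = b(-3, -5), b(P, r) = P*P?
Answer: 1134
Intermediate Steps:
b(P, r) = P²
k = 9 (k = (-3)² = 9)
j = -40 (j = -10*4 = -40)
((k - 2)² + j)*(9*14) = ((9 - 2)² - 40)*(9*14) = (7² - 40)*126 = (49 - 40)*126 = 9*126 = 1134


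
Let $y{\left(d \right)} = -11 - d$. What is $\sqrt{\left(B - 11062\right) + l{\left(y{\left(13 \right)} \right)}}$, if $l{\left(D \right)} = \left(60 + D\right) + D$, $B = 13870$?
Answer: $2 \sqrt{705} \approx 53.104$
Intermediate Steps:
$l{\left(D \right)} = 60 + 2 D$
$\sqrt{\left(B - 11062\right) + l{\left(y{\left(13 \right)} \right)}} = \sqrt{\left(13870 - 11062\right) + \left(60 + 2 \left(-11 - 13\right)\right)} = \sqrt{2808 + \left(60 + 2 \left(-11 - 13\right)\right)} = \sqrt{2808 + \left(60 + 2 \left(-24\right)\right)} = \sqrt{2808 + \left(60 - 48\right)} = \sqrt{2808 + 12} = \sqrt{2820} = 2 \sqrt{705}$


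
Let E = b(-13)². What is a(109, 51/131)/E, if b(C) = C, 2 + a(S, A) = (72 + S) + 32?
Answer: 211/169 ≈ 1.2485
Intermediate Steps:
a(S, A) = 102 + S (a(S, A) = -2 + ((72 + S) + 32) = -2 + (104 + S) = 102 + S)
E = 169 (E = (-13)² = 169)
a(109, 51/131)/E = (102 + 109)/169 = 211*(1/169) = 211/169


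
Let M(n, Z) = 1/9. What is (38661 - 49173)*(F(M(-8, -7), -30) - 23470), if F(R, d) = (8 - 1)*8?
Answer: 246127968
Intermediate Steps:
M(n, Z) = ⅑
F(R, d) = 56 (F(R, d) = 7*8 = 56)
(38661 - 49173)*(F(M(-8, -7), -30) - 23470) = (38661 - 49173)*(56 - 23470) = -10512*(-23414) = 246127968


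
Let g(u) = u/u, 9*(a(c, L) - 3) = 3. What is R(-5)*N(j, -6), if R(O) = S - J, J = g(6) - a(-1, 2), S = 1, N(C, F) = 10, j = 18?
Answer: 100/3 ≈ 33.333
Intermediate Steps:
a(c, L) = 10/3 (a(c, L) = 3 + (⅑)*3 = 3 + ⅓ = 10/3)
g(u) = 1
J = -7/3 (J = 1 - 1*10/3 = 1 - 10/3 = -7/3 ≈ -2.3333)
R(O) = 10/3 (R(O) = 1 - 1*(-7/3) = 1 + 7/3 = 10/3)
R(-5)*N(j, -6) = (10/3)*10 = 100/3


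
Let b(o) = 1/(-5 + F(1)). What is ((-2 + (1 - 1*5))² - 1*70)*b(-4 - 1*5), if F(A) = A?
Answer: 17/2 ≈ 8.5000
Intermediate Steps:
b(o) = -¼ (b(o) = 1/(-5 + 1) = 1/(-4) = -¼)
((-2 + (1 - 1*5))² - 1*70)*b(-4 - 1*5) = ((-2 + (1 - 1*5))² - 1*70)*(-¼) = ((-2 + (1 - 5))² - 70)*(-¼) = ((-2 - 4)² - 70)*(-¼) = ((-6)² - 70)*(-¼) = (36 - 70)*(-¼) = -34*(-¼) = 17/2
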